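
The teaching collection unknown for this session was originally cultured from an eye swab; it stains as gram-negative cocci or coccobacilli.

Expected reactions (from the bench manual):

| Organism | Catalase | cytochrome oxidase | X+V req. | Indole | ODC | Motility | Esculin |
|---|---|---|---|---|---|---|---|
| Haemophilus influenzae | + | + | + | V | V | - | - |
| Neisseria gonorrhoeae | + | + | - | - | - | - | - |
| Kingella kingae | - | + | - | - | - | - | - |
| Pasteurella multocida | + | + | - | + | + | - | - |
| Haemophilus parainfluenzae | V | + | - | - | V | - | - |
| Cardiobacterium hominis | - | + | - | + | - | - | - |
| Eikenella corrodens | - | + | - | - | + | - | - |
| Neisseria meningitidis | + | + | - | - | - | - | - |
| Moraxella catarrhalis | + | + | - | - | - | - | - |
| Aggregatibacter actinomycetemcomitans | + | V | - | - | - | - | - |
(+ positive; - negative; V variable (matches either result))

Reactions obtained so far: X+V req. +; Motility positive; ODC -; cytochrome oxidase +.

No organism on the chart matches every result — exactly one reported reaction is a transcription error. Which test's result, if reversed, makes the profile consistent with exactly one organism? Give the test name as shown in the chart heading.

As reported, no row in the chart matches all 4 reactions.
Reversing ODC → still no organism matches.
Reversing Motility (to -) → unique match: Haemophilus influenzae.
Reversing X+V req. → still no organism matches.
Reversing cytochrome oxidase → still no organism matches.

Motility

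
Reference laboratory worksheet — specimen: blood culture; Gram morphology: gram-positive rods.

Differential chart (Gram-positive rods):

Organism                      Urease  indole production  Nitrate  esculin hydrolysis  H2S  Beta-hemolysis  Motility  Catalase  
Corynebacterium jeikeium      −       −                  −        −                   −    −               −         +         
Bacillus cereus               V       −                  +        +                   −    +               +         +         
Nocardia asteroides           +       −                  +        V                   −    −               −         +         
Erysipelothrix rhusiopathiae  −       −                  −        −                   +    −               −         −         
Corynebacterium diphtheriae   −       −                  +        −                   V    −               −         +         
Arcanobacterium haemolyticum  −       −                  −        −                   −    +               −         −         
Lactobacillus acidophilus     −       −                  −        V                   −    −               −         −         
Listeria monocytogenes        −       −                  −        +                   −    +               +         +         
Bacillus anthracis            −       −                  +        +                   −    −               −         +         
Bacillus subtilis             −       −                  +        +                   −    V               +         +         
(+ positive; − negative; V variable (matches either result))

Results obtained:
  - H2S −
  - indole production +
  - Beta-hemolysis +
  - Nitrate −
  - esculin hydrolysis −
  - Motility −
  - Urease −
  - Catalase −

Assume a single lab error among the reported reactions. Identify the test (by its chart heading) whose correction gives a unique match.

indole production

As reported, no row in the chart matches all 8 reactions.
Reversing Nitrate → still no organism matches.
Reversing Beta-hemolysis → still no organism matches.
Reversing indole production (to −) → unique match: Arcanobacterium haemolyticum.
Reversing esculin hydrolysis → still no organism matches.
Reversing Urease → still no organism matches.
Reversing Catalase → still no organism matches.
Reversing Motility → still no organism matches.
Reversing H2S → still no organism matches.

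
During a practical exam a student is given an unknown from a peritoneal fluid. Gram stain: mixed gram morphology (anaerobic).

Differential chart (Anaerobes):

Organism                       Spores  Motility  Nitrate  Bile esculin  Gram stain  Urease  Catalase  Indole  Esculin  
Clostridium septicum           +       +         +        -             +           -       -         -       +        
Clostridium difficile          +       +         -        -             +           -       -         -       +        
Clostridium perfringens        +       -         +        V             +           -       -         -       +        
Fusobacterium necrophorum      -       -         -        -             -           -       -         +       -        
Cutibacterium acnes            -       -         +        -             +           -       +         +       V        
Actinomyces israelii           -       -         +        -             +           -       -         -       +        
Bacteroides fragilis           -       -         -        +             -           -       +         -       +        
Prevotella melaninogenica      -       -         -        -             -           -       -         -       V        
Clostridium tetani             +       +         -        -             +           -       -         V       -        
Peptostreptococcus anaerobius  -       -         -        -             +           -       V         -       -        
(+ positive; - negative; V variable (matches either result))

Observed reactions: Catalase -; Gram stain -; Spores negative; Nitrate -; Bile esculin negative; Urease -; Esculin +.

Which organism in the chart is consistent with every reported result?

Prevotella melaninogenica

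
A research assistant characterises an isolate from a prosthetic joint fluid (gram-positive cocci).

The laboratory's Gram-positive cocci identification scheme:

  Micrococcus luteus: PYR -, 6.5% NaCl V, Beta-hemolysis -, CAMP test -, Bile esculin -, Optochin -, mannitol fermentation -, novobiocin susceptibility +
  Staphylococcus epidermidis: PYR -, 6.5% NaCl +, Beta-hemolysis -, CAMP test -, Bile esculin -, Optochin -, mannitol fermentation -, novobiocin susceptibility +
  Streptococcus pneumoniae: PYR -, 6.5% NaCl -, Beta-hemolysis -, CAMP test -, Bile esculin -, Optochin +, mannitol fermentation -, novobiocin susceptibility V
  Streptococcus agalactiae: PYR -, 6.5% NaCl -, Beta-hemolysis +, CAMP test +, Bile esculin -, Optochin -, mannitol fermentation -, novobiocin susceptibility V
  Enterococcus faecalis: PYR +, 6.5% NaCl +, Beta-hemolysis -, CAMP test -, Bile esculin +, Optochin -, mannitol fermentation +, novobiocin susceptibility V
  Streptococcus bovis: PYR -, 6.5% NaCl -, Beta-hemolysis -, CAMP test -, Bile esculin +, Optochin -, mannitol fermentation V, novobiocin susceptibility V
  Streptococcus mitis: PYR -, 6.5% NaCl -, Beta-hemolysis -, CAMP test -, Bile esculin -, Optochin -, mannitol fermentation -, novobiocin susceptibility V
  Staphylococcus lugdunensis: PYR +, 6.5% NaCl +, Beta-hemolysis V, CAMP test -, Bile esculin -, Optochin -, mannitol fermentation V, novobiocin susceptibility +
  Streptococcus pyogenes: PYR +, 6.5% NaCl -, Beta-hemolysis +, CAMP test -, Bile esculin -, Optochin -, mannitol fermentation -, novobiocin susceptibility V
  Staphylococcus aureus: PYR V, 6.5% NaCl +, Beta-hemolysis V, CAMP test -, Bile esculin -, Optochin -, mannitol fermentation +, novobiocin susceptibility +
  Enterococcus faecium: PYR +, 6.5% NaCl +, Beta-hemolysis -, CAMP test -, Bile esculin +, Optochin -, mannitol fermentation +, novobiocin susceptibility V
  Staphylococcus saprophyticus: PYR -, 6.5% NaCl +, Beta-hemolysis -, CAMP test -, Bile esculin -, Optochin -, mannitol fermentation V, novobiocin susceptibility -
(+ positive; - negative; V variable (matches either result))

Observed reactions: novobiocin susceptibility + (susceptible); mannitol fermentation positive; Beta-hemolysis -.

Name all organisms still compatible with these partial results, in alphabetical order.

Enterococcus faecalis, Enterococcus faecium, Staphylococcus aureus, Staphylococcus lugdunensis, Streptococcus bovis

mannitol fermentation +: excludes 6 organisms — 6 left.
Beta-hemolysis -: all 6 remaining candidates are consistent.
novobiocin susceptibility +: excludes Staphylococcus saprophyticus — 5 left.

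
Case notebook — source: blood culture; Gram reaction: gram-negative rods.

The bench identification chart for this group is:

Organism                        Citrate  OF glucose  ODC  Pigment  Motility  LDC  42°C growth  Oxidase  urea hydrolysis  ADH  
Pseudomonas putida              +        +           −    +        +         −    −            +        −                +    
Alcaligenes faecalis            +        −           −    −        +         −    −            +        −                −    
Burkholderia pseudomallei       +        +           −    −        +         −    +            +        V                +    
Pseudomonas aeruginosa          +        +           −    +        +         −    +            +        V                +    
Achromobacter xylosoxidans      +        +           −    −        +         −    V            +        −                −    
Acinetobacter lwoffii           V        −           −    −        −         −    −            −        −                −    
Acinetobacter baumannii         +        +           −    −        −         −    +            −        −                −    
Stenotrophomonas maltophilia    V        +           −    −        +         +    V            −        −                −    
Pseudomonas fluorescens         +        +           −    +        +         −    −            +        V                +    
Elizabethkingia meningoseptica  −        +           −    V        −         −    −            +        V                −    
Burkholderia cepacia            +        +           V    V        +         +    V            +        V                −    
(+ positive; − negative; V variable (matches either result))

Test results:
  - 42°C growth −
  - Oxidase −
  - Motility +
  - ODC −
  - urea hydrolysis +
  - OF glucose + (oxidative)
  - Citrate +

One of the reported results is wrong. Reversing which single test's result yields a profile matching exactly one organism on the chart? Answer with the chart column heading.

urea hydrolysis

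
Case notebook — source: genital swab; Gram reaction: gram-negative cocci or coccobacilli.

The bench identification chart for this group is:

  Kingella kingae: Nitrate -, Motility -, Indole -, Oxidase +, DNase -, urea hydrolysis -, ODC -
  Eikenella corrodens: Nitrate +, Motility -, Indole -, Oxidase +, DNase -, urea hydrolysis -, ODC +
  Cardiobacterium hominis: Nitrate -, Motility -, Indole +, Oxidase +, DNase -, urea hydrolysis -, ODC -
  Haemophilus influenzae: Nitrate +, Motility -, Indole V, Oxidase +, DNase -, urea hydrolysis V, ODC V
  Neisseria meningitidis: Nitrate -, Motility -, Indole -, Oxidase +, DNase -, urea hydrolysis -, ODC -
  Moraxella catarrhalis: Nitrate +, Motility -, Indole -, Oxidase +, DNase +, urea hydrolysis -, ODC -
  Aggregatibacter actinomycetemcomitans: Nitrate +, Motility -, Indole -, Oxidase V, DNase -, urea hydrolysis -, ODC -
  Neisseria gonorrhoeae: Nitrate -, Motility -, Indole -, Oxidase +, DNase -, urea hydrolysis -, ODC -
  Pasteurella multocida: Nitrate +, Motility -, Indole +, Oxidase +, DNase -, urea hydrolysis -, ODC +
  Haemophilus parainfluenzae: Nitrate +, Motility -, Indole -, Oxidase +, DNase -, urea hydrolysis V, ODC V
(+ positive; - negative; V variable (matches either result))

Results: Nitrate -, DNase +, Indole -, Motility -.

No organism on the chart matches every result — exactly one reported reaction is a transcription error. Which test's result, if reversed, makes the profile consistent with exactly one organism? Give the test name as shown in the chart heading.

Nitrate

As reported, no row in the chart matches all 4 reactions.
Reversing Indole → still no organism matches.
Reversing DNase → 3 organisms match (not unique).
Reversing Nitrate (to +) → unique match: Moraxella catarrhalis.
Reversing Motility → still no organism matches.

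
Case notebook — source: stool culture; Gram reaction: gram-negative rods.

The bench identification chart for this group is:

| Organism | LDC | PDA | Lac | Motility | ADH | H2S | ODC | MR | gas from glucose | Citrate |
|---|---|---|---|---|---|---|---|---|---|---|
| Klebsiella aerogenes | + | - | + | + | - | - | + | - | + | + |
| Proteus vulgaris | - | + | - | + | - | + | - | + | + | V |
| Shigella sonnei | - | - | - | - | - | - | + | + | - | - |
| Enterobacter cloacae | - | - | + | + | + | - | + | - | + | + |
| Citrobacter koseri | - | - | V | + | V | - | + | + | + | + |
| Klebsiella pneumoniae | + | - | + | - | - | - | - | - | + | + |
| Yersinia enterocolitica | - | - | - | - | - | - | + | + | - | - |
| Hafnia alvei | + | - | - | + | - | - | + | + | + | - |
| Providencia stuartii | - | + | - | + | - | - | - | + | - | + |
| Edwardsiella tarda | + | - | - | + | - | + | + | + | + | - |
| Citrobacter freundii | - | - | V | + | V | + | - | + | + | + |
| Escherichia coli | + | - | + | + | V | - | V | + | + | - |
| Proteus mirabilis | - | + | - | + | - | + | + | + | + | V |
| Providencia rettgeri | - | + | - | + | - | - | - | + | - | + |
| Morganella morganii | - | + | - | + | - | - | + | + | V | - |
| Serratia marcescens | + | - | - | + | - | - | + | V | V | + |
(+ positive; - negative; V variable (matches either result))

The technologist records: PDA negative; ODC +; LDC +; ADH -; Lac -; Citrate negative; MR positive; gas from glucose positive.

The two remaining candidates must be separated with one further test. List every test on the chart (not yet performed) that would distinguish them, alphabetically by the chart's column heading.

Lac -: excludes Klebsiella aerogenes, Enterobacter cloacae, Klebsiella pneumoniae, Escherichia coli — 12 left.
LDC +: excludes 9 organisms — 3 left.
ADH -: all 3 remaining candidates are consistent.
gas from glucose +: all 3 remaining candidates are consistent.
ODC +: all 3 remaining candidates are consistent.
MR +: all 3 remaining candidates are consistent.
PDA -: all 3 remaining candidates are consistent.
Citrate -: excludes Serratia marcescens — 2 left.
Two candidates remain: Edwardsiella tarda and Hafnia alvei.
  Motility: + vs + — same for both, does not separate.
  H2S: Edwardsiella tarda +, Hafnia alvei - — discriminates.

H2S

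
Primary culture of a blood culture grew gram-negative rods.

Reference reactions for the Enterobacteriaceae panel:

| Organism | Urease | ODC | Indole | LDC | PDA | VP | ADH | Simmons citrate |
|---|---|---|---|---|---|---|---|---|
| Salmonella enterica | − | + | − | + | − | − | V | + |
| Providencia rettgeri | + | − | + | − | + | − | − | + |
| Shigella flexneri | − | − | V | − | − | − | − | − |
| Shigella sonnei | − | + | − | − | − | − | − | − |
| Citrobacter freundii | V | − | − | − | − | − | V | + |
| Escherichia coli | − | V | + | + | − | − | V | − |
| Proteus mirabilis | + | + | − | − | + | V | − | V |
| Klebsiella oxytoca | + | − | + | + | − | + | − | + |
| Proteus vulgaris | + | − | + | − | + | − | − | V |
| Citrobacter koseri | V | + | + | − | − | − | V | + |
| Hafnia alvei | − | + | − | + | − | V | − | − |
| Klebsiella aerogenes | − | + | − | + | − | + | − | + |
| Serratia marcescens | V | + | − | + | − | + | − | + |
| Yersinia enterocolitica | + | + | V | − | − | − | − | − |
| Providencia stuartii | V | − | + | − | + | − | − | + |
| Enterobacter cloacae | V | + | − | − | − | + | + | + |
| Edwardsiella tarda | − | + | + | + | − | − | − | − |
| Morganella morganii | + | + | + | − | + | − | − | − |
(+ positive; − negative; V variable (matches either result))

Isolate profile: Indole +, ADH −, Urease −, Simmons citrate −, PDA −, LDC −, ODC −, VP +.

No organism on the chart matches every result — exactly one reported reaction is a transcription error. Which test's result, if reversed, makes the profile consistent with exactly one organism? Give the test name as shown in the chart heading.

As reported, no row in the chart matches all 8 reactions.
Reversing LDC → still no organism matches.
Reversing ADH → still no organism matches.
Reversing Urease → still no organism matches.
Reversing VP (to −) → unique match: Shigella flexneri.
Reversing PDA → still no organism matches.
Reversing Simmons citrate → still no organism matches.
Reversing ODC → still no organism matches.
Reversing Indole → still no organism matches.

VP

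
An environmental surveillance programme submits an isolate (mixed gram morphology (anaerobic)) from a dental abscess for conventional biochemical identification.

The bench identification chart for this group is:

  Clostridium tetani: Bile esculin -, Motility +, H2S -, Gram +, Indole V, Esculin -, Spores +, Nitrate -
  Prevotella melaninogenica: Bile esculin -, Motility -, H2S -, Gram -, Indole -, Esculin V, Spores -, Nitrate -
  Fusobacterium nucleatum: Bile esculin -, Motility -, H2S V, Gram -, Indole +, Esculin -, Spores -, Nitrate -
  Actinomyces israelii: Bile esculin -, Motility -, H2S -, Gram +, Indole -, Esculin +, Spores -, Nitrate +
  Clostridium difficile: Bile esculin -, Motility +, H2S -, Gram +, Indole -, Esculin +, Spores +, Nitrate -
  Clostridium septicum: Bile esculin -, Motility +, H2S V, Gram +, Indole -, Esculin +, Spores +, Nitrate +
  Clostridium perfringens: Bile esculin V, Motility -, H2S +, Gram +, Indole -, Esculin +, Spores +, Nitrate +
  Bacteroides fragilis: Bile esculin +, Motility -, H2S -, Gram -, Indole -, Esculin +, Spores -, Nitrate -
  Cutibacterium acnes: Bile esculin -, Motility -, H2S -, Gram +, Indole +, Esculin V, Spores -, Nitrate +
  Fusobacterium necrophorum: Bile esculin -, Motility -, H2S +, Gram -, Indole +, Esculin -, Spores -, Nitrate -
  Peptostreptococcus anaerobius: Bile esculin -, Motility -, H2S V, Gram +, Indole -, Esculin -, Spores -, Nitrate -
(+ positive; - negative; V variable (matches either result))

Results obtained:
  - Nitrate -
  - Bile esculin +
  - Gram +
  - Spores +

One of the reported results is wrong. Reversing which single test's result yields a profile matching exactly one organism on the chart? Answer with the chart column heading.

As reported, no row in the chart matches all 4 reactions.
Reversing Nitrate (to +) → unique match: Clostridium perfringens.
Reversing Spores → still no organism matches.
Reversing Bile esculin → 2 organisms match (not unique).
Reversing Gram → still no organism matches.

Nitrate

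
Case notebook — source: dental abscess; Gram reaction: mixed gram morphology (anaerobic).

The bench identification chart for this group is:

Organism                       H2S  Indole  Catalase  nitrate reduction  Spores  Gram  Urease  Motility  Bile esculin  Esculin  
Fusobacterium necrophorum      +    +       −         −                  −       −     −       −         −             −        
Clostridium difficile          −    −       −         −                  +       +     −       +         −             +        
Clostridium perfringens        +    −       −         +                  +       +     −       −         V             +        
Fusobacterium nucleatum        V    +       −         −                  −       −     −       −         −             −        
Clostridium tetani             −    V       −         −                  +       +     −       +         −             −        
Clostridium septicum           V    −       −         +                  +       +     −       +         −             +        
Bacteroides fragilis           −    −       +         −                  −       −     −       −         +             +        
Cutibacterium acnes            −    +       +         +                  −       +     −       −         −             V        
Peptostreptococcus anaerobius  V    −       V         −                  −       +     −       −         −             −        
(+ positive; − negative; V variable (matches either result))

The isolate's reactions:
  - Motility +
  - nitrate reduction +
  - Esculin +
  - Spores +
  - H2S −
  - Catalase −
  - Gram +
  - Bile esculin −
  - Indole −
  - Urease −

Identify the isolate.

Clostridium septicum

Motility +: excludes 6 organisms — 3 left.
Urease −: all 3 remaining candidates are consistent.
Gram +: all 3 remaining candidates are consistent.
Bile esculin −: all 3 remaining candidates are consistent.
Catalase −: all 3 remaining candidates are consistent.
nitrate reduction +: excludes Clostridium difficile, Clostridium tetani — 1 left.
Esculin +: the one remaining candidate is consistent.
H2S −: the one remaining candidate is consistent.
Spores +: the one remaining candidate is consistent.
Indole −: the one remaining candidate is consistent.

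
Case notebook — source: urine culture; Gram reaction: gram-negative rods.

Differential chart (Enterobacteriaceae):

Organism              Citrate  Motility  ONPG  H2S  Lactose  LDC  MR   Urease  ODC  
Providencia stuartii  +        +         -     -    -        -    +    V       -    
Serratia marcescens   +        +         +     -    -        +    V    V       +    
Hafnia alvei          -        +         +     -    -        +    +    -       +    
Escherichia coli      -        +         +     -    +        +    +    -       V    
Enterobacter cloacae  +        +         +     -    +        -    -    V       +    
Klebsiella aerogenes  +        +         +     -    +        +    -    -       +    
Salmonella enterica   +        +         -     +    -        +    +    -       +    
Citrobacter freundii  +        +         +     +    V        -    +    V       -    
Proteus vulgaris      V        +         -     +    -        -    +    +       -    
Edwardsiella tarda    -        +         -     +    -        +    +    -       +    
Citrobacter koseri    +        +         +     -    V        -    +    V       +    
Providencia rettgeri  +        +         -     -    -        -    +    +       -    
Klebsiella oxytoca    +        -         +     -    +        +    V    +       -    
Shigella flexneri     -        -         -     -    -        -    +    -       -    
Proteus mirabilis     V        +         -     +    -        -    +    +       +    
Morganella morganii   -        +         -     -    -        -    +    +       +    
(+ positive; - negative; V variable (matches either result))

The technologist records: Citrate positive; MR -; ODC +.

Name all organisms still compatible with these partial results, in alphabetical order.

Enterobacter cloacae, Klebsiella aerogenes, Serratia marcescens

Citrate +: excludes 5 organisms — 11 left.
MR -: excludes 7 organisms — 4 left.
ODC +: excludes Klebsiella oxytoca — 3 left.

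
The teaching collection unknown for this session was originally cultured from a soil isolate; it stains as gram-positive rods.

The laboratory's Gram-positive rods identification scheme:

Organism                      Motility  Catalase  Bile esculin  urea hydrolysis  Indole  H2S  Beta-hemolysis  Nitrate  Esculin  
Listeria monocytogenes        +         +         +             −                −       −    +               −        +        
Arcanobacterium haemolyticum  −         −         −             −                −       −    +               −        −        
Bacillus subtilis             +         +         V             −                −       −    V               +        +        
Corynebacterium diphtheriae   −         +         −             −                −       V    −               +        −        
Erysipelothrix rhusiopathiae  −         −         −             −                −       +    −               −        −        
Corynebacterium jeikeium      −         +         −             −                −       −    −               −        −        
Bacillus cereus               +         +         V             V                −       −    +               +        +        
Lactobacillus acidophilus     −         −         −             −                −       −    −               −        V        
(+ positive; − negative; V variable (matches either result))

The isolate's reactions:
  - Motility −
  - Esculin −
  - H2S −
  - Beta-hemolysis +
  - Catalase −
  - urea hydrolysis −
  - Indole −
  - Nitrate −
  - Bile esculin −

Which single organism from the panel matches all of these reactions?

Catalase −: excludes 5 organisms — 3 left.
Beta-hemolysis +: excludes Erysipelothrix rhusiopathiae, Lactobacillus acidophilus — 1 left.
Nitrate −: the one remaining candidate is consistent.
Motility −: the one remaining candidate is consistent.
H2S −: the one remaining candidate is consistent.
Esculin −: the one remaining candidate is consistent.
urea hydrolysis −: the one remaining candidate is consistent.
Bile esculin −: the one remaining candidate is consistent.
Indole −: the one remaining candidate is consistent.

Arcanobacterium haemolyticum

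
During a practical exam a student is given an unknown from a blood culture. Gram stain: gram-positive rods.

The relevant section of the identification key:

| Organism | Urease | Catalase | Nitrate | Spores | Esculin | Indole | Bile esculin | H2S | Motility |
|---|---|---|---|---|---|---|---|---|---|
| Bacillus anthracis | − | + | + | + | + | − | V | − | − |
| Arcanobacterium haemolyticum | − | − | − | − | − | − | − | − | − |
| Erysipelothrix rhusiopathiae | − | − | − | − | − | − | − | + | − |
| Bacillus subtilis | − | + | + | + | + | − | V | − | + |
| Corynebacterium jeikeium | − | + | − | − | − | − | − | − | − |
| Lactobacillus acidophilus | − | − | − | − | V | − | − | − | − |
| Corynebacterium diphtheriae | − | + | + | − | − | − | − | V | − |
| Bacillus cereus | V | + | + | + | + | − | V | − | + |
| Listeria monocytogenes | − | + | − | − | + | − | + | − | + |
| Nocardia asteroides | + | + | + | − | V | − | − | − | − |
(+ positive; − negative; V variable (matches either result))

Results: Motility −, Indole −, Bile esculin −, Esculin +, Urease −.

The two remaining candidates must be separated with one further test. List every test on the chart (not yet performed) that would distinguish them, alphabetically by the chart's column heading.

Bile esculin −: excludes Listeria monocytogenes — 9 left.
Indole −: all 9 remaining candidates are consistent.
Urease −: excludes Nocardia asteroides — 8 left.
Esculin +: excludes Arcanobacterium haemolyticum, Erysipelothrix rhusiopathiae, Corynebacterium jeikeium, Corynebacterium diphtheriae — 4 left.
Motility −: excludes Bacillus subtilis, Bacillus cereus — 2 left.
Two candidates remain: Bacillus anthracis and Lactobacillus acidophilus.
  Catalase: Bacillus anthracis +, Lactobacillus acidophilus − — discriminates.
  Nitrate: Bacillus anthracis +, Lactobacillus acidophilus − — discriminates.
  Spores: Bacillus anthracis +, Lactobacillus acidophilus − — discriminates.
  H2S: − vs − — same for both, does not separate.

Catalase, Nitrate, Spores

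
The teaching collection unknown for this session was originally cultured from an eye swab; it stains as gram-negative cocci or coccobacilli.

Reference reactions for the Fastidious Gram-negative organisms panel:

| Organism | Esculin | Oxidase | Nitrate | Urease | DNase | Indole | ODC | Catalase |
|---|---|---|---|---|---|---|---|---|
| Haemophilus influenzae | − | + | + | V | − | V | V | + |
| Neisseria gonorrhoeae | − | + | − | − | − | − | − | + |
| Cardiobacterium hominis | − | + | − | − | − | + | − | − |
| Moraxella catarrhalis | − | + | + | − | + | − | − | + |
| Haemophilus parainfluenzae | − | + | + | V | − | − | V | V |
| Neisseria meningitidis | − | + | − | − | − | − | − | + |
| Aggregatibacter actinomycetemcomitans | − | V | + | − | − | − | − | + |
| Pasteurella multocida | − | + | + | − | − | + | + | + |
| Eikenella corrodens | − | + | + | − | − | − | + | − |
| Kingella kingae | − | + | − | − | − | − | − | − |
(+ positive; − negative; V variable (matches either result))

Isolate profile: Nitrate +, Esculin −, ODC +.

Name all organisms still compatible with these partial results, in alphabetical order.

Eikenella corrodens, Haemophilus influenzae, Haemophilus parainfluenzae, Pasteurella multocida

Esculin −: all 10 remaining candidates are consistent.
Nitrate +: excludes Neisseria gonorrhoeae, Cardiobacterium hominis, Neisseria meningitidis, Kingella kingae — 6 left.
ODC +: excludes Moraxella catarrhalis, Aggregatibacter actinomycetemcomitans — 4 left.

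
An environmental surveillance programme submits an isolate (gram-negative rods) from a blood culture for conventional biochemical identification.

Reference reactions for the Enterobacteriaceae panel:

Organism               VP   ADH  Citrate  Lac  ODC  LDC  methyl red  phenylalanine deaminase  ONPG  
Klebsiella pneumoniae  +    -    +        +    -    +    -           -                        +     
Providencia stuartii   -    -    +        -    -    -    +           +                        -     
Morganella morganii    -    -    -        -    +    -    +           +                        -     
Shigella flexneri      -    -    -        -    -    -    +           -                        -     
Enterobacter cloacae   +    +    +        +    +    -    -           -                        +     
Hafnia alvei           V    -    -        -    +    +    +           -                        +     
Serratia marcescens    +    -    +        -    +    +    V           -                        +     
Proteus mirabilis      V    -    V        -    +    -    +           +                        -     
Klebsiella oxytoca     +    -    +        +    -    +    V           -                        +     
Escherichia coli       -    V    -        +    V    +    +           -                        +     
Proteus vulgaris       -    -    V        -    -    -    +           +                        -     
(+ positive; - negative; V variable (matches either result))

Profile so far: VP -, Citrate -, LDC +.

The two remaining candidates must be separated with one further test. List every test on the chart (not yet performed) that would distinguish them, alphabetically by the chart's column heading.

Citrate -: excludes 5 organisms — 6 left.
VP -: all 6 remaining candidates are consistent.
LDC +: excludes Morganella morganii, Shigella flexneri, Proteus mirabilis, Proteus vulgaris — 2 left.
Two candidates remain: Escherichia coli and Hafnia alvei.
  ADH: V vs - — variable for at least one, does not separate.
  Lac: Escherichia coli +, Hafnia alvei - — discriminates.
  ODC: V vs + — variable for at least one, does not separate.
  methyl red: + vs + — same for both, does not separate.
  phenylalanine deaminase: - vs - — same for both, does not separate.
  ONPG: + vs + — same for both, does not separate.

Lac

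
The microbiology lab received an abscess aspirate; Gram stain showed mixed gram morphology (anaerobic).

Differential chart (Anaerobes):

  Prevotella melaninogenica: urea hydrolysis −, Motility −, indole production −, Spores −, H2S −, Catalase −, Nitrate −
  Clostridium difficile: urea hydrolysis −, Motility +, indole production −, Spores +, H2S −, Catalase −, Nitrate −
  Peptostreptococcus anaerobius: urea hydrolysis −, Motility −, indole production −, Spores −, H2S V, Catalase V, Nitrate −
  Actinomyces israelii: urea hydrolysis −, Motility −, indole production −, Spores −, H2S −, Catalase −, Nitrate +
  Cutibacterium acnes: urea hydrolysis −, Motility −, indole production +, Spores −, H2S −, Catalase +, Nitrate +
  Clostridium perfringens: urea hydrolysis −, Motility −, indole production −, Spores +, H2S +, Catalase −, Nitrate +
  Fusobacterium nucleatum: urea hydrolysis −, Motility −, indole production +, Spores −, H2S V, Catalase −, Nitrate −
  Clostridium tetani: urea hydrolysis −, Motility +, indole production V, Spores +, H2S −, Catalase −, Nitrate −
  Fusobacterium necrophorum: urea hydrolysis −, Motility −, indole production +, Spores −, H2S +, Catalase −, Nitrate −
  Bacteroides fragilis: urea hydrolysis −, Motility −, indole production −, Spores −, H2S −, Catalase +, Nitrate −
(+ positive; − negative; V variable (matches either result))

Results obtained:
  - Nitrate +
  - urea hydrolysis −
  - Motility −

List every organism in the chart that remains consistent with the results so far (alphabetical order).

Actinomyces israelii, Clostridium perfringens, Cutibacterium acnes

Nitrate +: excludes 7 organisms — 3 left.
urea hydrolysis −: all 3 remaining candidates are consistent.
Motility −: all 3 remaining candidates are consistent.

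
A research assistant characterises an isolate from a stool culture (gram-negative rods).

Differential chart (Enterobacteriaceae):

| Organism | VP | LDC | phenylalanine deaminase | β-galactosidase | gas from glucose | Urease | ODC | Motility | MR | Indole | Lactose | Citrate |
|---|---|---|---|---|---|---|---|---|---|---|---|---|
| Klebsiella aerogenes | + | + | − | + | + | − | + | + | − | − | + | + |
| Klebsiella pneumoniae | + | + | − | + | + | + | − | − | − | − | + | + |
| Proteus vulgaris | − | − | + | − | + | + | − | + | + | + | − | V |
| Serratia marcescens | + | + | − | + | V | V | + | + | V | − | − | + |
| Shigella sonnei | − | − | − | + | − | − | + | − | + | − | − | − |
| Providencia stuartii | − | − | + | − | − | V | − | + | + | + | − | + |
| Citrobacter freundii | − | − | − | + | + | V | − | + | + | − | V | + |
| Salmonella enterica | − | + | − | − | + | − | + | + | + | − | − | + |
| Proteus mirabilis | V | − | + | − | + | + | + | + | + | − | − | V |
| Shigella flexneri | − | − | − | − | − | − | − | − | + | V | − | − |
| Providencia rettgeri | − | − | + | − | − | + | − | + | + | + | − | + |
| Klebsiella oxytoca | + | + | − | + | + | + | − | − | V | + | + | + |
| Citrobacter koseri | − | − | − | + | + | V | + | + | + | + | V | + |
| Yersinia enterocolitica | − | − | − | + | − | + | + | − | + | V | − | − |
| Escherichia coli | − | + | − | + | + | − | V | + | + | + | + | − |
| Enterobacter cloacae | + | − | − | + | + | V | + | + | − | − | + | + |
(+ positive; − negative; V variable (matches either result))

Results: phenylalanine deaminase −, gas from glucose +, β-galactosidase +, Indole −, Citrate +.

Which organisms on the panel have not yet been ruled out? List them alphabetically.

Citrobacter freundii, Enterobacter cloacae, Klebsiella aerogenes, Klebsiella pneumoniae, Serratia marcescens

Citrate +: excludes Shigella sonnei, Shigella flexneri, Yersinia enterocolitica, Escherichia coli — 12 left.
β-galactosidase +: excludes 5 organisms — 7 left.
phenylalanine deaminase −: all 7 remaining candidates are consistent.
gas from glucose +: all 7 remaining candidates are consistent.
Indole −: excludes Klebsiella oxytoca, Citrobacter koseri — 5 left.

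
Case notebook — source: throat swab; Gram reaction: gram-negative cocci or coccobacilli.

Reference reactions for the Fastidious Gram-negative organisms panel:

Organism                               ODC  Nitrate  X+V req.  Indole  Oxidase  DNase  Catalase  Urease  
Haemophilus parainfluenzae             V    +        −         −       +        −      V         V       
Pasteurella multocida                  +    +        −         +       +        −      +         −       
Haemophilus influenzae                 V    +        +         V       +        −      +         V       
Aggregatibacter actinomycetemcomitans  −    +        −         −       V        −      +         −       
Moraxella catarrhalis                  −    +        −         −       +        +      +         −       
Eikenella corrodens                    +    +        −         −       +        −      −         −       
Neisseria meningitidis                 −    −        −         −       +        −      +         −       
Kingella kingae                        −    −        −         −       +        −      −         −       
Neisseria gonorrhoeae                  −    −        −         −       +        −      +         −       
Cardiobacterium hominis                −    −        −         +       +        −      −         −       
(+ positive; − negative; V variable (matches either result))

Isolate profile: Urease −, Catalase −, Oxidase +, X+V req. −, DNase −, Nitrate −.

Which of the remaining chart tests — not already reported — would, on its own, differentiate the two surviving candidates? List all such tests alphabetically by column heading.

Indole

Nitrate −: excludes 6 organisms — 4 left.
Oxidase +: all 4 remaining candidates are consistent.
X+V req. −: all 4 remaining candidates are consistent.
Urease −: all 4 remaining candidates are consistent.
DNase −: all 4 remaining candidates are consistent.
Catalase −: excludes Neisseria meningitidis, Neisseria gonorrhoeae — 2 left.
Two candidates remain: Cardiobacterium hominis and Kingella kingae.
  ODC: − vs − — same for both, does not separate.
  Indole: Cardiobacterium hominis +, Kingella kingae − — discriminates.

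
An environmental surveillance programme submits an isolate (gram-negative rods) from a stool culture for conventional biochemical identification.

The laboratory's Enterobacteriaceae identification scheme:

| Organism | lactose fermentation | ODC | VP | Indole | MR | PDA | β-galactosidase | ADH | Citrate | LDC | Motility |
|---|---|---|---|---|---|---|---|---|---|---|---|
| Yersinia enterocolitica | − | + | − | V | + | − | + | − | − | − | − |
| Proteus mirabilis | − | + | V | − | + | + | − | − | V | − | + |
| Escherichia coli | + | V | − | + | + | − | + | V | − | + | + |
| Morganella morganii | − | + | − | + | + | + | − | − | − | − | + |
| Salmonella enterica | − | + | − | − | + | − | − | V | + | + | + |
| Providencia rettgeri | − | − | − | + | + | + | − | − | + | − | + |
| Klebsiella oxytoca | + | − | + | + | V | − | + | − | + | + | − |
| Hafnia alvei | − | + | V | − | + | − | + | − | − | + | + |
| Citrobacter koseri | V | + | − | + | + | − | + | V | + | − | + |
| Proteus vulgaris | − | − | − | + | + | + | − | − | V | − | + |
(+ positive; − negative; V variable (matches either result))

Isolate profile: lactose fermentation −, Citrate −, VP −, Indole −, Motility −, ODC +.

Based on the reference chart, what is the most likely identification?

Yersinia enterocolitica

Motility −: excludes 8 organisms — 2 left.
VP −: excludes Klebsiella oxytoca — 1 left.
lactose fermentation −: the one remaining candidate is consistent.
ODC +: the one remaining candidate is consistent.
Indole −: the one remaining candidate is consistent.
Citrate −: the one remaining candidate is consistent.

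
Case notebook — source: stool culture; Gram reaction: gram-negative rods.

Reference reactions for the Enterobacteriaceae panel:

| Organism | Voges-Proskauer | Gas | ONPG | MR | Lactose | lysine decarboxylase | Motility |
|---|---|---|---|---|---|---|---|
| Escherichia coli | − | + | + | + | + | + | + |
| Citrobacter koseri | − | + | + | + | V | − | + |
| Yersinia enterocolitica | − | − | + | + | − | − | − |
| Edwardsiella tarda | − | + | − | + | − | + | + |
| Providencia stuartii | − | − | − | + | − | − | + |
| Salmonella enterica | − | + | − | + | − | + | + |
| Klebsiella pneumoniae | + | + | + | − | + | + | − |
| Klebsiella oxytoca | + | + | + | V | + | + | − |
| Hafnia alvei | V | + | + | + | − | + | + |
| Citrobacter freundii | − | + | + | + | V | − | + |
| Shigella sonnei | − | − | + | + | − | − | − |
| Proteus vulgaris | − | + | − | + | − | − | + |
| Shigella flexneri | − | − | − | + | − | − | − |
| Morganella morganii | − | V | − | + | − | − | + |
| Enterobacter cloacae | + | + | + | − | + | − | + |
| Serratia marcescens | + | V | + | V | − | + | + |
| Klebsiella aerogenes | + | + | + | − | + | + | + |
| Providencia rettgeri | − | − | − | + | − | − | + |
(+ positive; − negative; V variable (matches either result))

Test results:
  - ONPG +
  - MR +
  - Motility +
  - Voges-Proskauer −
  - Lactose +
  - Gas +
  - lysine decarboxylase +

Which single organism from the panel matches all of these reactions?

Gas +: excludes 5 organisms — 13 left.
Lactose +: excludes 6 organisms — 7 left.
Voges-Proskauer −: excludes Klebsiella pneumoniae, Klebsiella oxytoca, Enterobacter cloacae, Klebsiella aerogenes — 3 left.
Motility +: all 3 remaining candidates are consistent.
MR +: all 3 remaining candidates are consistent.
lysine decarboxylase +: excludes Citrobacter koseri, Citrobacter freundii — 1 left.
ONPG +: the one remaining candidate is consistent.

Escherichia coli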